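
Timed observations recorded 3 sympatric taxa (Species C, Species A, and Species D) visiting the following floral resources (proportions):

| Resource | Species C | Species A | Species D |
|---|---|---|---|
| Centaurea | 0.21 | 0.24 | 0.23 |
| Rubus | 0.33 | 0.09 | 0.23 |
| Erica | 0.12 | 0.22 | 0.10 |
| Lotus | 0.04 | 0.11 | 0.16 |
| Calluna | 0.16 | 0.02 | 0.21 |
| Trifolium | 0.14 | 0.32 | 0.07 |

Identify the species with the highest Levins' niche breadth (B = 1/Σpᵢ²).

Species D

Σp_Cᵢ² = 0.21² + 0.33² + 0.12² + 0.04² + 0.16² + 0.14² = 0.0441 + 0.1089 + 0.0144 + 0.0016 + 0.0256 + 0.0196 = 0.2142
B_C = 1 / 0.2142 = 4.6685
Σp_Aᵢ² = 0.24² + 0.09² + 0.22² + 0.11² + 0.02² + 0.32² = 0.0576 + 0.0081 + 0.0484 + 0.0121 + 0.0004 + 0.1024 = 0.2290
B_A = 1 / 0.2290 = 4.3668
Σp_Dᵢ² = 0.23² + 0.23² + 0.10² + 0.16² + 0.21² + 0.07² = 0.0529 + 0.0529 + 0.0100 + 0.0256 + 0.0441 + 0.0049 = 0.1904
B_D = 1 / 0.1904 = 5.2521
Highest B → broadest niche (most generalist): Species D (B = 5.25).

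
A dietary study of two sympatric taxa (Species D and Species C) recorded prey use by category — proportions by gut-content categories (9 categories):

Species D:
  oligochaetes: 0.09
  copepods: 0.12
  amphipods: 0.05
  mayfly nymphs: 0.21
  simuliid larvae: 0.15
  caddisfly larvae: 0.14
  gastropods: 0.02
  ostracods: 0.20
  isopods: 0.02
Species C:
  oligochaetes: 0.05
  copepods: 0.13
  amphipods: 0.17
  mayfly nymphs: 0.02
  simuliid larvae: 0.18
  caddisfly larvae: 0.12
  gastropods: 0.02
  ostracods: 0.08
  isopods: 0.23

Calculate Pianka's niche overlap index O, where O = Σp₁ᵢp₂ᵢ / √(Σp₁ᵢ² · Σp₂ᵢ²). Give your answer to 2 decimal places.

Σ p₁ᵢp₂ᵢ = 0.0045 + 0.0156 + 0.0085 + 0.0042 + 0.0270 + 0.0168 + 0.0004 + 0.0160 + 0.0046 = 0.0976
Σp_1ᵢ² = 0.09² + 0.12² + 0.05² + 0.21² + 0.15² + 0.14² + 0.02² + 0.20² + 0.02² = 0.0081 + 0.0144 + 0.0025 + 0.0441 + 0.0225 + 0.0196 + 0.0004 + 0.0400 + 0.0004 = 0.1520
Σp_2ᵢ² = 0.05² + 0.13² + 0.17² + 0.02² + 0.18² + 0.12² + 0.02² + 0.08² + 0.23² = 0.0025 + 0.0169 + 0.0289 + 0.0004 + 0.0324 + 0.0144 + 0.0004 + 0.0064 + 0.0529 = 0.1552
O = 0.0976 / √(0.1520 × 0.1552) = 0.0976 / 0.15359 = 0.6355

0.64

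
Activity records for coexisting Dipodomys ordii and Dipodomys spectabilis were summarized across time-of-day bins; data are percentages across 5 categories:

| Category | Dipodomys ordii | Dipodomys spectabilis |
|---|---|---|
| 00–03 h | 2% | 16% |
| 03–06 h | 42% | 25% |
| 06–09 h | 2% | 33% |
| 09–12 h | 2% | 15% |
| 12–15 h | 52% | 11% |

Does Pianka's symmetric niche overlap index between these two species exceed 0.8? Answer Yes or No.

Convert percentages to proportions (divide by 100).
Σ p₁ᵢp₂ᵢ = 0.0032 + 0.1050 + 0.0066 + 0.0030 + 0.0572 = 0.1750
Σp_1ᵢ² = 0.02² + 0.42² + 0.02² + 0.02² + 0.52² = 0.0004 + 0.1764 + 0.0004 + 0.0004 + 0.2704 = 0.4480
Σp_2ᵢ² = 0.16² + 0.25² + 0.33² + 0.15² + 0.11² = 0.0256 + 0.0625 + 0.1089 + 0.0225 + 0.0121 = 0.2316
O = 0.1750 / √(0.4480 × 0.2316) = 0.1750 / 0.32211 = 0.5433
O = 0.5433 < 0.8 → No.

No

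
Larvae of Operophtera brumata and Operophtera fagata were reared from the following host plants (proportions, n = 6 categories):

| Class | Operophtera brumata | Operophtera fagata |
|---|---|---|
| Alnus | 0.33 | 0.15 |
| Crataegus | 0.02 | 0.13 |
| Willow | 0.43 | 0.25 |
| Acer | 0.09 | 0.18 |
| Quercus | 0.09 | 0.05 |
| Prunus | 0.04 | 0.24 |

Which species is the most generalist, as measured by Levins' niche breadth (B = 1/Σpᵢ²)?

Σp_brumᵢ² = 0.33² + 0.02² + 0.43² + 0.09² + 0.09² + 0.04² = 0.1089 + 0.0004 + 0.1849 + 0.0081 + 0.0081 + 0.0016 = 0.3120
B_brum = 1 / 0.3120 = 3.2051
Σp_fagaᵢ² = 0.15² + 0.13² + 0.25² + 0.18² + 0.05² + 0.24² = 0.0225 + 0.0169 + 0.0625 + 0.0324 + 0.0025 + 0.0576 = 0.1944
B_faga = 1 / 0.1944 = 5.1440
Highest B → broadest niche (most generalist): Operophtera fagata (B = 5.14).

Operophtera fagata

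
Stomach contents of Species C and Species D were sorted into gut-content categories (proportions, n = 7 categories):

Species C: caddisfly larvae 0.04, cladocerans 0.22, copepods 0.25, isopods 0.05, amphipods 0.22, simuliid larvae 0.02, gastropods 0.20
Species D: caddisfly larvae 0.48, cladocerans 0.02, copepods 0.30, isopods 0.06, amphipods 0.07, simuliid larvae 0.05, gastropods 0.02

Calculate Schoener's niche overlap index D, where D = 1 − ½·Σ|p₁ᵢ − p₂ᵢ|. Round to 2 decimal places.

0.47

Σ|p₁ᵢ − p₂ᵢ| = 0.44 + 0.20 + 0.05 + 0.01 + 0.15 + 0.03 + 0.18 = 1.06
D = 1 − ½ × 1.06 = 1 − 0.530 = 0.4700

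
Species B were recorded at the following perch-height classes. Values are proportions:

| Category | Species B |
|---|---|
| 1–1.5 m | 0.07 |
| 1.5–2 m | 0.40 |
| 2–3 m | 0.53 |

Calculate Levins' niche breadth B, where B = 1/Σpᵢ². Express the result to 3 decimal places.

2.243

Σpᵢ² = 0.07² + 0.40² + 0.53² = 0.0049 + 0.1600 + 0.2809 = 0.4458
B = 1 / 0.4458 = 2.24316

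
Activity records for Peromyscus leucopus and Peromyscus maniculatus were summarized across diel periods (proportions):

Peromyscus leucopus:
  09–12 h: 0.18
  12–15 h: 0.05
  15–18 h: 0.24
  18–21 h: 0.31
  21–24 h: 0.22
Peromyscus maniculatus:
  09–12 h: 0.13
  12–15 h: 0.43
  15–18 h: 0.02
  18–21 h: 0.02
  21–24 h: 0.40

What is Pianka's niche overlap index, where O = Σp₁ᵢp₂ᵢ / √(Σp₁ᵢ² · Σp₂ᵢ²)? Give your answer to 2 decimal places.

0.49

Σ p₁ᵢp₂ᵢ = 0.0234 + 0.0215 + 0.0048 + 0.0062 + 0.0880 = 0.1439
Σp_1ᵢ² = 0.18² + 0.05² + 0.24² + 0.31² + 0.22² = 0.0324 + 0.0025 + 0.0576 + 0.0961 + 0.0484 = 0.2370
Σp_2ᵢ² = 0.13² + 0.43² + 0.02² + 0.02² + 0.40² = 0.0169 + 0.1849 + 0.0004 + 0.0004 + 0.1600 = 0.3626
O = 0.1439 / √(0.2370 × 0.3626) = 0.1439 / 0.29315 = 0.4909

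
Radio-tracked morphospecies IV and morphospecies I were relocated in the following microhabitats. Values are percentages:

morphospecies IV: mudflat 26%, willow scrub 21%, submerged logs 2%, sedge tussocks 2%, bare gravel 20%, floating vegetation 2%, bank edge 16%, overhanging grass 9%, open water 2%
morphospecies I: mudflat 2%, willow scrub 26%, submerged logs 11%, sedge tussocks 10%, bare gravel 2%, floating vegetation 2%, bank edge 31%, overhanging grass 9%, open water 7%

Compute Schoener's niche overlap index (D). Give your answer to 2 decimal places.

0.58

Convert percentages to proportions (divide by 100).
Σ|p₁ᵢ − p₂ᵢ| = 0.24 + 0.05 + 0.09 + 0.08 + 0.18 + 0.00 + 0.15 + 0.00 + 0.05 = 0.84
D = 1 − ½ × 0.84 = 1 − 0.420 = 0.5800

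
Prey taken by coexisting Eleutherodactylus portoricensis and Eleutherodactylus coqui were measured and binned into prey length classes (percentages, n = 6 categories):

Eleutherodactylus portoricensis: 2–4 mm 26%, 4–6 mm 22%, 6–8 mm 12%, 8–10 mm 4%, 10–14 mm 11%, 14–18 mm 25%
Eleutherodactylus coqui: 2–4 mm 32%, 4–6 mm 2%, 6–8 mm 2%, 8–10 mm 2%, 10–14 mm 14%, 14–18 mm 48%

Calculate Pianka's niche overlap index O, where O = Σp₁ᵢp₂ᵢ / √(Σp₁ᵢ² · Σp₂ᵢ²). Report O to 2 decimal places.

0.84

Convert percentages to proportions (divide by 100).
Σ p₁ᵢp₂ᵢ = 0.0832 + 0.0044 + 0.0024 + 0.0008 + 0.0154 + 0.1200 = 0.2262
Σp_1ᵢ² = 0.26² + 0.22² + 0.12² + 0.04² + 0.11² + 0.25² = 0.0676 + 0.0484 + 0.0144 + 0.0016 + 0.0121 + 0.0625 = 0.2066
Σp_2ᵢ² = 0.32² + 0.02² + 0.02² + 0.02² + 0.14² + 0.48² = 0.1024 + 0.0004 + 0.0004 + 0.0004 + 0.0196 + 0.2304 = 0.3536
O = 0.2262 / √(0.2066 × 0.3536) = 0.2262 / 0.27028 = 0.8369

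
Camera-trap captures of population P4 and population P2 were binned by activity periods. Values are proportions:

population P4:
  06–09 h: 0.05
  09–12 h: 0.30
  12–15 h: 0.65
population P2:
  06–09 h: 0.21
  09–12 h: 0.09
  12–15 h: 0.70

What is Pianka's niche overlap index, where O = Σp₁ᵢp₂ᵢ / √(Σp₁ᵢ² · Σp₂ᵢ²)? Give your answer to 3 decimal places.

Σ p₁ᵢp₂ᵢ = 0.0105 + 0.0270 + 0.4550 = 0.4925
Σp_1ᵢ² = 0.05² + 0.30² + 0.65² = 0.0025 + 0.0900 + 0.4225 = 0.5150
Σp_2ᵢ² = 0.21² + 0.09² + 0.70² = 0.0441 + 0.0081 + 0.4900 = 0.5422
O = 0.4925 / √(0.5150 × 0.5422) = 0.4925 / 0.528425 = 0.93201

0.932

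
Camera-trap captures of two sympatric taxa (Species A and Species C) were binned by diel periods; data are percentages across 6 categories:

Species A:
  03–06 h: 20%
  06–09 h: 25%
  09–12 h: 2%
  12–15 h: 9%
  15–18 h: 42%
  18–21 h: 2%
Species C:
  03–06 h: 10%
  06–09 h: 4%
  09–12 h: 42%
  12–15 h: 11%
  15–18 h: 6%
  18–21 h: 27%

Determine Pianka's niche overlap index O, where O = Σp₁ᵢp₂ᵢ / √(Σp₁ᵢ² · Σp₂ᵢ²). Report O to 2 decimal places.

0.28

Convert percentages to proportions (divide by 100).
Σ p₁ᵢp₂ᵢ = 0.0200 + 0.0100 + 0.0084 + 0.0099 + 0.0252 + 0.0054 = 0.0789
Σp_1ᵢ² = 0.20² + 0.25² + 0.02² + 0.09² + 0.42² + 0.02² = 0.0400 + 0.0625 + 0.0004 + 0.0081 + 0.1764 + 0.0004 = 0.2878
Σp_2ᵢ² = 0.10² + 0.04² + 0.42² + 0.11² + 0.06² + 0.27² = 0.0100 + 0.0016 + 0.1764 + 0.0121 + 0.0036 + 0.0729 = 0.2766
O = 0.0789 / √(0.2878 × 0.2766) = 0.0789 / 0.28214 = 0.2796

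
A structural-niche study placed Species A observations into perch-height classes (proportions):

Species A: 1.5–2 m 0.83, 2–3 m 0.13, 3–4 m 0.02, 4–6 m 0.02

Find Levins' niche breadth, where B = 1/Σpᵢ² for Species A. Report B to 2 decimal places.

Σpᵢ² = 0.83² + 0.13² + 0.02² + 0.02² = 0.6889 + 0.0169 + 0.0004 + 0.0004 = 0.7066
B = 1 / 0.7066 = 1.4152

1.42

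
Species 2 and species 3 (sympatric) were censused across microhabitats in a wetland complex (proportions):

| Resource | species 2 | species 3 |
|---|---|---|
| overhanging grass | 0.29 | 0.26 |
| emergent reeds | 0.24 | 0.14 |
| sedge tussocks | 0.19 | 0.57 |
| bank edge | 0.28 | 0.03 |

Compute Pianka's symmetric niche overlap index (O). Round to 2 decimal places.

Σ p₁ᵢp₂ᵢ = 0.0754 + 0.0336 + 0.1083 + 0.0084 = 0.2257
Σp_1ᵢ² = 0.29² + 0.24² + 0.19² + 0.28² = 0.0841 + 0.0576 + 0.0361 + 0.0784 = 0.2562
Σp_2ᵢ² = 0.26² + 0.14² + 0.57² + 0.03² = 0.0676 + 0.0196 + 0.3249 + 0.0009 = 0.4130
O = 0.2257 / √(0.2562 × 0.4130) = 0.2257 / 0.32529 = 0.6938

0.69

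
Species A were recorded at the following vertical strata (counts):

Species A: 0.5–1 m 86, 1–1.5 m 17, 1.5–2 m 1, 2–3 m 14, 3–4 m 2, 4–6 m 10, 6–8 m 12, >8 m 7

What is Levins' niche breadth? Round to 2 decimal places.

2.71

Proportions for Species A (n=149): 86/149=0.5772, 17/149=0.1141, 1/149=0.0067, 14/149=0.0940, 2/149=0.0134, 10/149=0.0671, 12/149=0.0805, 7/149=0.0470
Σpᵢ² = 0.5772² + 0.1141² + 0.0067² + 0.0940² + 0.0134² + 0.0671² + 0.0805² + 0.0470² = 0.333160 + 0.013019 + 0.000045 + 0.008836 + 0.000180 + 0.004502 + 0.006480 + 0.002209 = 0.368431
B = 1 / 0.368431 = 2.7142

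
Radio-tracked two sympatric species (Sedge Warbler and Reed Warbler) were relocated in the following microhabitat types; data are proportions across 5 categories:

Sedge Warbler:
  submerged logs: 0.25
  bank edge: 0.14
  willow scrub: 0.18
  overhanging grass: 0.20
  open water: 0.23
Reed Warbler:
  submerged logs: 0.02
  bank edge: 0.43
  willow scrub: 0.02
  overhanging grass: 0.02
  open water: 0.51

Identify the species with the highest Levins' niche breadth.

Sedge Warbler

Σp_Sedgᵢ² = 0.25² + 0.14² + 0.18² + 0.20² + 0.23² = 0.0625 + 0.0196 + 0.0324 + 0.0400 + 0.0529 = 0.2074
B_Sedg = 1 / 0.2074 = 4.8216
Σp_Reedᵢ² = 0.02² + 0.43² + 0.02² + 0.02² + 0.51² = 0.0004 + 0.1849 + 0.0004 + 0.0004 + 0.2601 = 0.4462
B_Reed = 1 / 0.4462 = 2.2411
Highest B → broadest niche (most generalist): Sedge Warbler (B = 4.82).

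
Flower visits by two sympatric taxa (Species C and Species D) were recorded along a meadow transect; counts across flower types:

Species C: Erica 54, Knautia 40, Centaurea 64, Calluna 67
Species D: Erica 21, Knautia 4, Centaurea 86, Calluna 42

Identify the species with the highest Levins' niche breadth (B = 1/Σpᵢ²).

Proportions for Species C (n=225): 54/225=0.2400, 40/225=0.1778, 64/225=0.2844, 67/225=0.2978
Proportions for Species D (n=153): 21/153=0.1373, 4/153=0.0261, 86/153=0.5621, 42/153=0.2745
Σp_Cᵢ² = 0.2400² + 0.1778² + 0.2844² + 0.2978² = 0.057600 + 0.031613 + 0.080883 + 0.088685 = 0.258781
B_C = 1 / 0.258781 = 3.8643
Σp_Dᵢ² = 0.1373² + 0.0261² + 0.5621² + 0.2745² = 0.018851 + 0.000681 + 0.315956 + 0.075350 = 0.410838
B_D = 1 / 0.410838 = 2.4340
Highest B → broadest niche (most generalist): Species C (B = 3.86).

Species C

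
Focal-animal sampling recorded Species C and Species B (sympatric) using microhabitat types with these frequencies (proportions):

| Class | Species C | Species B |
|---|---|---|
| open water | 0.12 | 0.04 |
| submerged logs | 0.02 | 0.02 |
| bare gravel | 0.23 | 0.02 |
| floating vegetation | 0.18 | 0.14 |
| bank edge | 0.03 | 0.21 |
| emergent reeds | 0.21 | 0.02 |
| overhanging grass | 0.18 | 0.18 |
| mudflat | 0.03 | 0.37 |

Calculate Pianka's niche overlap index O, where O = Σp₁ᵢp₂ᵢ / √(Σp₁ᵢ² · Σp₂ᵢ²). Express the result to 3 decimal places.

0.434

Σ p₁ᵢp₂ᵢ = 0.0048 + 0.0004 + 0.0046 + 0.0252 + 0.0063 + 0.0042 + 0.0324 + 0.0111 = 0.0890
Σp_1ᵢ² = 0.12² + 0.02² + 0.23² + 0.18² + 0.03² + 0.21² + 0.18² + 0.03² = 0.0144 + 0.0004 + 0.0529 + 0.0324 + 0.0009 + 0.0441 + 0.0324 + 0.0009 = 0.1784
Σp_2ᵢ² = 0.04² + 0.02² + 0.02² + 0.14² + 0.21² + 0.02² + 0.18² + 0.37² = 0.0016 + 0.0004 + 0.0004 + 0.0196 + 0.0441 + 0.0004 + 0.0324 + 0.1369 = 0.2358
O = 0.0890 / √(0.1784 × 0.2358) = 0.0890 / 0.205102 = 0.43393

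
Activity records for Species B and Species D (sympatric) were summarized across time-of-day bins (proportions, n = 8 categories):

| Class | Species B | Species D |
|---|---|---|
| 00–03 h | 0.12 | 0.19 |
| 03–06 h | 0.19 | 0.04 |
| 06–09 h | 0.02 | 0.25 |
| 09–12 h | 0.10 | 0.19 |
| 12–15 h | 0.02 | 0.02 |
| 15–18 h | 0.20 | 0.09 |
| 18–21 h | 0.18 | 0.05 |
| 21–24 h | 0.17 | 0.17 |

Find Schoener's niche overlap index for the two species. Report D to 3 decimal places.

0.610

Σ|p₁ᵢ − p₂ᵢ| = 0.07 + 0.15 + 0.23 + 0.09 + 0.00 + 0.11 + 0.13 + 0.00 = 0.78
D = 1 − ½ × 0.78 = 1 − 0.390 = 0.61000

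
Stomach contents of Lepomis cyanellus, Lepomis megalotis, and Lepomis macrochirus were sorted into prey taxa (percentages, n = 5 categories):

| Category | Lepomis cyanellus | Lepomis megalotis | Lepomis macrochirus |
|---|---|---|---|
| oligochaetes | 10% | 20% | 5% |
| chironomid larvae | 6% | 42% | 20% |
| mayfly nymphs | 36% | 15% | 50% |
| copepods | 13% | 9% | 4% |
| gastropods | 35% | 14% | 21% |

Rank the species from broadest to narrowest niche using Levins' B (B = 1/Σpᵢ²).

Convert percentages to proportions (divide by 100).
Σp_cyanᵢ² = 0.10² + 0.06² + 0.36² + 0.13² + 0.35² = 0.0100 + 0.0036 + 0.1296 + 0.0169 + 0.1225 = 0.2826
B_cyan = 1 / 0.2826 = 3.5386
Σp_megaᵢ² = 0.20² + 0.42² + 0.15² + 0.09² + 0.14² = 0.0400 + 0.1764 + 0.0225 + 0.0081 + 0.0196 = 0.2666
B_mega = 1 / 0.2666 = 3.7509
Σp_macrᵢ² = 0.05² + 0.20² + 0.50² + 0.04² + 0.21² = 0.0025 + 0.0400 + 0.2500 + 0.0016 + 0.0441 = 0.3382
B_macr = 1 / 0.3382 = 2.9568
Ranking by B (broadest → narrowest): Lepomis megalotis (3.75) > Lepomis cyanellus (3.54) > Lepomis macrochirus (2.96)

Lepomis megalotis > Lepomis cyanellus > Lepomis macrochirus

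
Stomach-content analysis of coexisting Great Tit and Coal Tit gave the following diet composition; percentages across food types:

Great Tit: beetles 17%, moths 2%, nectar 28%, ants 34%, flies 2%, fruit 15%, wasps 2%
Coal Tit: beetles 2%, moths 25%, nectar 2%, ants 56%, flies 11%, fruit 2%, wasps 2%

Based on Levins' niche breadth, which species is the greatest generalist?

Convert percentages to proportions (divide by 100).
Σp_Greaᵢ² = 0.17² + 0.02² + 0.28² + 0.34² + 0.02² + 0.15² + 0.02² = 0.0289 + 0.0004 + 0.0784 + 0.1156 + 0.0004 + 0.0225 + 0.0004 = 0.2466
B_Grea = 1 / 0.2466 = 4.0552
Σp_Coalᵢ² = 0.02² + 0.25² + 0.02² + 0.56² + 0.11² + 0.02² + 0.02² = 0.0004 + 0.0625 + 0.0004 + 0.3136 + 0.0121 + 0.0004 + 0.0004 = 0.3898
B_Coal = 1 / 0.3898 = 2.5654
Highest B → broadest niche (most generalist): Great Tit (B = 4.06).

Great Tit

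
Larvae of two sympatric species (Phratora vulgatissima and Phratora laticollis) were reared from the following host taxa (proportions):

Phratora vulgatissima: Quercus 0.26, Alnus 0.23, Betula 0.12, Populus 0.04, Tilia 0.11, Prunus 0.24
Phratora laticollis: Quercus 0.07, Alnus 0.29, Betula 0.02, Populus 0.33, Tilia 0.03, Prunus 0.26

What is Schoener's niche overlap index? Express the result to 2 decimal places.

Σ|p₁ᵢ − p₂ᵢ| = 0.19 + 0.06 + 0.10 + 0.29 + 0.08 + 0.02 = 0.74
D = 1 − ½ × 0.74 = 1 − 0.370 = 0.6300

0.63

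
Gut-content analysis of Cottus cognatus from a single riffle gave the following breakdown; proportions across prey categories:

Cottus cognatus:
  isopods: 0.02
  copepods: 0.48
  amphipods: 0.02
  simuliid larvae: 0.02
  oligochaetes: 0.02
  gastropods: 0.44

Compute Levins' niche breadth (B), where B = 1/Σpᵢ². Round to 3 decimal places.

Σpᵢ² = 0.02² + 0.48² + 0.02² + 0.02² + 0.02² + 0.44² = 0.0004 + 0.2304 + 0.0004 + 0.0004 + 0.0004 + 0.1936 = 0.4256
B = 1 / 0.4256 = 2.34962

2.350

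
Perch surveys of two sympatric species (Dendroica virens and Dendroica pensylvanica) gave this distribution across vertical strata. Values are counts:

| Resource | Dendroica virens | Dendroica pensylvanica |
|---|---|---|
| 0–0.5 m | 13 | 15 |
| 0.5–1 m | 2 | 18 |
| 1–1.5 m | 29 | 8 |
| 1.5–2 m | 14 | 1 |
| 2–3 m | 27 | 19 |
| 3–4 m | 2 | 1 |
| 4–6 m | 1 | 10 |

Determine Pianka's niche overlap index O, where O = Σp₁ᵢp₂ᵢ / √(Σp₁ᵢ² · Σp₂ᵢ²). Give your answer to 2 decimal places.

Proportions for Dendroica virens (n=88): 13/88=0.1477, 2/88=0.0227, 29/88=0.3295, 14/88=0.1591, 27/88=0.3068, 2/88=0.0227, 1/88=0.0114
Proportions for Dendroica pensylvanica (n=72): 15/72=0.2083, 18/72=0.2500, 8/72=0.1111, 1/72=0.0139, 19/72=0.2639, 1/72=0.0139, 10/72=0.1389
Σ p₁ᵢp₂ᵢ = 0.030766 + 0.005675 + 0.036607 + 0.002211 + 0.080965 + 0.000316 + 0.001583 = 0.158123
Σp_1ᵢ² = 0.1477² + 0.0227² + 0.3295² + 0.1591² + 0.3068² + 0.0227² + 0.0114² = 0.021815 + 0.000515 + 0.108570 + 0.025313 + 0.094126 + 0.000515 + 0.000130 = 0.250984
Σp_2ᵢ² = 0.2083² + 0.2500² + 0.1111² + 0.0139² + 0.2639² + 0.0139² + 0.1389² = 0.043389 + 0.062500 + 0.012343 + 0.000193 + 0.069643 + 0.000193 + 0.019293 = 0.207554
O = 0.158123 / √(0.250984 × 0.207554) = 0.158123 / 0.2282383 = 0.6928

0.69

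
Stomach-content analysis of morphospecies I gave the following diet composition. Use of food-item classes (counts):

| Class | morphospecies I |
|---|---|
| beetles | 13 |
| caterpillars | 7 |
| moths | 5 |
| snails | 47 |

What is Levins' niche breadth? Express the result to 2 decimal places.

2.11

Proportions for morphospecies I (n=72): 13/72=0.1806, 7/72=0.0972, 5/72=0.0694, 47/72=0.6528
Σpᵢ² = 0.1806² + 0.0972² + 0.0694² + 0.6528² = 0.032616 + 0.009448 + 0.004816 + 0.426148 = 0.473028
B = 1 / 0.473028 = 2.1140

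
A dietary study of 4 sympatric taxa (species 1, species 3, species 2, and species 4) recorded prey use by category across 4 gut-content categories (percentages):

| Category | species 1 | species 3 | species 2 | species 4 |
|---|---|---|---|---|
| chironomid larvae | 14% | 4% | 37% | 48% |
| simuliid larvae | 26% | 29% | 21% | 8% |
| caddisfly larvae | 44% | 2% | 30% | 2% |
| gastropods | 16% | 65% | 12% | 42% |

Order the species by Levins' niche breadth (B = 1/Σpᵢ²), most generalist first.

species 2 > species 1 > species 4 > species 3

Convert percentages to proportions (divide by 100).
Σp_1ᵢ² = 0.14² + 0.26² + 0.44² + 0.16² = 0.0196 + 0.0676 + 0.1936 + 0.0256 = 0.3064
B_1 = 1 / 0.3064 = 3.2637
Σp_3ᵢ² = 0.04² + 0.29² + 0.02² + 0.65² = 0.0016 + 0.0841 + 0.0004 + 0.4225 = 0.5086
B_3 = 1 / 0.5086 = 1.9662
Σp_2ᵢ² = 0.37² + 0.21² + 0.30² + 0.12² = 0.1369 + 0.0441 + 0.0900 + 0.0144 = 0.2854
B_2 = 1 / 0.2854 = 3.5039
Σp_4ᵢ² = 0.48² + 0.08² + 0.02² + 0.42² = 0.2304 + 0.0064 + 0.0004 + 0.1764 = 0.4136
B_4 = 1 / 0.4136 = 2.4178
Ranking by B (broadest → narrowest): species 2 (3.50) > species 1 (3.26) > species 4 (2.42) > species 3 (1.97)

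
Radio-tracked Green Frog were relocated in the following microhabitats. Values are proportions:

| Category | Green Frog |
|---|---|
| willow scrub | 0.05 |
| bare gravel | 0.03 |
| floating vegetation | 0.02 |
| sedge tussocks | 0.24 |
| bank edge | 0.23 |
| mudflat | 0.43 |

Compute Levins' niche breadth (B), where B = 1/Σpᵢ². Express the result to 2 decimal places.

3.34

Σpᵢ² = 0.05² + 0.03² + 0.02² + 0.24² + 0.23² + 0.43² = 0.0025 + 0.0009 + 0.0004 + 0.0576 + 0.0529 + 0.1849 = 0.2992
B = 1 / 0.2992 = 3.3422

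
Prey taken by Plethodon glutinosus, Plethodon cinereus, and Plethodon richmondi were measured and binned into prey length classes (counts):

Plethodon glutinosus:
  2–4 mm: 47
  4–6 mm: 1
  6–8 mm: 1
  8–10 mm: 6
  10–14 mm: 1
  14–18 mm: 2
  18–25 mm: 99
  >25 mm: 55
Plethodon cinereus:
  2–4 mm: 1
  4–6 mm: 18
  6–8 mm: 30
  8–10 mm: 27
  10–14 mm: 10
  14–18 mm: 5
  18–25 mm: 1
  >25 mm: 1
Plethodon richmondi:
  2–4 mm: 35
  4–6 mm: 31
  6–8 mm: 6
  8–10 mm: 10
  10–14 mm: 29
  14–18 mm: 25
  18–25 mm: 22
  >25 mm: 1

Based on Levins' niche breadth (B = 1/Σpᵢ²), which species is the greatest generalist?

Plethodon richmondi

Proportions for Plethodon glutinosus (n=212): 47/212=0.2217, 1/212=0.0047, 1/212=0.0047, 6/212=0.0283, 1/212=0.0047, 2/212=0.0094, 99/212=0.4670, 55/212=0.2594
Proportions for Plethodon cinereus (n=93): 1/93=0.0108, 18/93=0.1935, 30/93=0.3226, 27/93=0.2903, 10/93=0.1075, 5/93=0.0538, 1/93=0.0108, 1/93=0.0108
Proportions for Plethodon richmondi (n=159): 35/159=0.2201, 31/159=0.1950, 6/159=0.0377, 10/159=0.0629, 29/159=0.1824, 25/159=0.1572, 22/159=0.1384, 1/159=0.0063
Σp_glutᵢ² = 0.2217² + 0.0047² + 0.0047² + 0.0283² + 0.0047² + 0.0094² + 0.4670² + 0.2594² = 0.049151 + 0.000022 + 0.000022 + 0.000801 + 0.000022 + 0.000088 + 0.218089 + 0.067288 = 0.335483
B_glut = 1 / 0.335483 = 2.9808
Σp_cineᵢ² = 0.0108² + 0.1935² + 0.3226² + 0.2903² + 0.1075² + 0.0538² + 0.0108² + 0.0108² = 0.000117 + 0.037442 + 0.104071 + 0.084274 + 0.011556 + 0.002894 + 0.000117 + 0.000117 = 0.240588
B_cine = 1 / 0.240588 = 4.1565
Σp_richᵢ² = 0.2201² + 0.1950² + 0.0377² + 0.0629² + 0.1824² + 0.1572² + 0.1384² + 0.0063² = 0.048444 + 0.038025 + 0.001421 + 0.003956 + 0.033270 + 0.024712 + 0.019155 + 0.000040 = 0.169023
B_rich = 1 / 0.169023 = 5.9164
Highest B → broadest niche (most generalist): Plethodon richmondi (B = 5.92).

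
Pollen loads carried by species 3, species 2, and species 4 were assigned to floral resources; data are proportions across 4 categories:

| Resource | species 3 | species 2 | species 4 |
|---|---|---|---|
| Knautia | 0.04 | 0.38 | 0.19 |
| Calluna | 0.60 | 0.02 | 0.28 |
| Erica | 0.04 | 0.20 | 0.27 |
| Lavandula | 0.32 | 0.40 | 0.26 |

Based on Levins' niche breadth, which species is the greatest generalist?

Σp_3ᵢ² = 0.04² + 0.60² + 0.04² + 0.32² = 0.0016 + 0.3600 + 0.0016 + 0.1024 = 0.4656
B_3 = 1 / 0.4656 = 2.1478
Σp_2ᵢ² = 0.38² + 0.02² + 0.20² + 0.40² = 0.1444 + 0.0004 + 0.0400 + 0.1600 = 0.3448
B_2 = 1 / 0.3448 = 2.9002
Σp_4ᵢ² = 0.19² + 0.28² + 0.27² + 0.26² = 0.0361 + 0.0784 + 0.0729 + 0.0676 = 0.2550
B_4 = 1 / 0.2550 = 3.9216
Highest B → broadest niche (most generalist): species 4 (B = 3.92).

species 4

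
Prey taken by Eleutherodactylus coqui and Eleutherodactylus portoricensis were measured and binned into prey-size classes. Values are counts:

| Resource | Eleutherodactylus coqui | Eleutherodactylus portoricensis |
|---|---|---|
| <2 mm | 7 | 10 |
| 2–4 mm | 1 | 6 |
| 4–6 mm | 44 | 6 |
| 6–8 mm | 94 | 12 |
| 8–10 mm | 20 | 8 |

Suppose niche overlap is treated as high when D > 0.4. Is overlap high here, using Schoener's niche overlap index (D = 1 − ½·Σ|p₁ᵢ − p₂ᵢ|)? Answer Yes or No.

Yes

Proportions for Eleutherodactylus coqui (n=166): 7/166=0.0422, 1/166=0.0060, 44/166=0.2651, 94/166=0.5663, 20/166=0.1205
Proportions for Eleutherodactylus portoricensis (n=42): 10/42=0.2381, 6/42=0.1429, 6/42=0.1429, 12/42=0.2857, 8/42=0.1905
Σ|p₁ᵢ − p₂ᵢ| = 0.1959 + 0.1369 + 0.1222 + 0.2806 + 0.0700 = 0.8056
D = 1 − ½ × 0.8056 = 1 − 0.40280 = 0.59720
D = 0.59720 > 0.4 → Yes.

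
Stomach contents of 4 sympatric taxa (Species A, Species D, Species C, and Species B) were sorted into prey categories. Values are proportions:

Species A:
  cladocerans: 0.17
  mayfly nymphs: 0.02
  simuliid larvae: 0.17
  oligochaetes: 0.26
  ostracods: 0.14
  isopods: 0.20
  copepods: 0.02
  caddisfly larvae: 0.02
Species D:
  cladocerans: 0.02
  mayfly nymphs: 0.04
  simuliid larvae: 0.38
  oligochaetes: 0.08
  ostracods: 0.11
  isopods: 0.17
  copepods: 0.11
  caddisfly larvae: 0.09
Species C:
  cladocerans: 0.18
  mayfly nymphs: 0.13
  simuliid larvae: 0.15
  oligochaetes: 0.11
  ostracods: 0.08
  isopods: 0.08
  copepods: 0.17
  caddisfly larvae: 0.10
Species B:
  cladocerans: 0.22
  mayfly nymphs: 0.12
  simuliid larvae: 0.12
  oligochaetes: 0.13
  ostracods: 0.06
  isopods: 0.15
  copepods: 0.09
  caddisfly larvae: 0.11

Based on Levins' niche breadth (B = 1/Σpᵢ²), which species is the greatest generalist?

Species C

Σp_Aᵢ² = 0.17² + 0.02² + 0.17² + 0.26² + 0.14² + 0.20² + 0.02² + 0.02² = 0.0289 + 0.0004 + 0.0289 + 0.0676 + 0.0196 + 0.0400 + 0.0004 + 0.0004 = 0.1862
B_A = 1 / 0.1862 = 5.3706
Σp_Dᵢ² = 0.02² + 0.04² + 0.38² + 0.08² + 0.11² + 0.17² + 0.11² + 0.09² = 0.0004 + 0.0016 + 0.1444 + 0.0064 + 0.0121 + 0.0289 + 0.0121 + 0.0081 = 0.2140
B_D = 1 / 0.2140 = 4.6729
Σp_Cᵢ² = 0.18² + 0.13² + 0.15² + 0.11² + 0.08² + 0.08² + 0.17² + 0.10² = 0.0324 + 0.0169 + 0.0225 + 0.0121 + 0.0064 + 0.0064 + 0.0289 + 0.0100 = 0.1356
B_C = 1 / 0.1356 = 7.3746
Σp_Bᵢ² = 0.22² + 0.12² + 0.12² + 0.13² + 0.06² + 0.15² + 0.09² + 0.11² = 0.0484 + 0.0144 + 0.0144 + 0.0169 + 0.0036 + 0.0225 + 0.0081 + 0.0121 = 0.1404
B_B = 1 / 0.1404 = 7.1225
Highest B → broadest niche (most generalist): Species C (B = 7.37).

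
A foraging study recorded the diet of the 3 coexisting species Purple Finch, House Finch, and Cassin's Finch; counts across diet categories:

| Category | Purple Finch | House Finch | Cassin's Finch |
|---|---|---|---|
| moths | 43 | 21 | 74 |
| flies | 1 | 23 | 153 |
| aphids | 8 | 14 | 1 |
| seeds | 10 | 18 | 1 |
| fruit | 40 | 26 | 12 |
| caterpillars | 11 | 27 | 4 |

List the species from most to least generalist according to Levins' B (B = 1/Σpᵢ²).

Proportions for Purple Finch (n=113): 43/113=0.3805, 1/113=0.0088, 8/113=0.0708, 10/113=0.0885, 40/113=0.3540, 11/113=0.0973
Proportions for House Finch (n=129): 21/129=0.1628, 23/129=0.1783, 14/129=0.1085, 18/129=0.1395, 26/129=0.2016, 27/129=0.2093
Proportions for Cassin's Finch (n=245): 74/245=0.3020, 153/245=0.6245, 1/245=0.0041, 1/245=0.0041, 12/245=0.0490, 4/245=0.0163
Σp_Purpᵢ² = 0.3805² + 0.0088² + 0.0708² + 0.0885² + 0.3540² + 0.0973² = 0.144780 + 0.000077 + 0.005013 + 0.007832 + 0.125316 + 0.009467 = 0.292485
B_Purp = 1 / 0.292485 = 3.4190
Σp_Housᵢ² = 0.1628² + 0.1783² + 0.1085² + 0.1395² + 0.2016² + 0.2093² = 0.026504 + 0.031791 + 0.011772 + 0.019460 + 0.040643 + 0.043806 = 0.173976
B_Hous = 1 / 0.173976 = 5.7479
Σp_Cassᵢ² = 0.3020² + 0.6245² + 0.0041² + 0.0041² + 0.0490² + 0.0163² = 0.091204 + 0.390000 + 0.000017 + 0.000017 + 0.002401 + 0.000266 = 0.483905
B_Cass = 1 / 0.483905 = 2.0665
Ranking by B (broadest → narrowest): House Finch (5.75) > Purple Finch (3.42) > Cassin's Finch (2.07)

House Finch > Purple Finch > Cassin's Finch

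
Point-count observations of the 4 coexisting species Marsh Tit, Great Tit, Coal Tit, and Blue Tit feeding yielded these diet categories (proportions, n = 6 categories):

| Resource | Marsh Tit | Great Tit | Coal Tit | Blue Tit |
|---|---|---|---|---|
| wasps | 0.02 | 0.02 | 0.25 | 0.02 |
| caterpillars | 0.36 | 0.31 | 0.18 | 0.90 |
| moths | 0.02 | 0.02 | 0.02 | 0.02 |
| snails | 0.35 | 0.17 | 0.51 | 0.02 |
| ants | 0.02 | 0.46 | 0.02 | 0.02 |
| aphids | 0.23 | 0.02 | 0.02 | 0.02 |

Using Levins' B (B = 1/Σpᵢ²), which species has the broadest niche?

Marsh Tit

Σp_Marsᵢ² = 0.02² + 0.36² + 0.02² + 0.35² + 0.02² + 0.23² = 0.0004 + 0.1296 + 0.0004 + 0.1225 + 0.0004 + 0.0529 = 0.3062
B_Mars = 1 / 0.3062 = 3.2658
Σp_Greaᵢ² = 0.02² + 0.31² + 0.02² + 0.17² + 0.46² + 0.02² = 0.0004 + 0.0961 + 0.0004 + 0.0289 + 0.2116 + 0.0004 = 0.3378
B_Grea = 1 / 0.3378 = 2.9603
Σp_Coalᵢ² = 0.25² + 0.18² + 0.02² + 0.51² + 0.02² + 0.02² = 0.0625 + 0.0324 + 0.0004 + 0.2601 + 0.0004 + 0.0004 = 0.3562
B_Coal = 1 / 0.3562 = 2.8074
Σp_Blueᵢ² = 0.02² + 0.90² + 0.02² + 0.02² + 0.02² + 0.02² = 0.0004 + 0.8100 + 0.0004 + 0.0004 + 0.0004 + 0.0004 = 0.8120
B_Blue = 1 / 0.8120 = 1.2315
Highest B → broadest niche (most generalist): Marsh Tit (B = 3.27).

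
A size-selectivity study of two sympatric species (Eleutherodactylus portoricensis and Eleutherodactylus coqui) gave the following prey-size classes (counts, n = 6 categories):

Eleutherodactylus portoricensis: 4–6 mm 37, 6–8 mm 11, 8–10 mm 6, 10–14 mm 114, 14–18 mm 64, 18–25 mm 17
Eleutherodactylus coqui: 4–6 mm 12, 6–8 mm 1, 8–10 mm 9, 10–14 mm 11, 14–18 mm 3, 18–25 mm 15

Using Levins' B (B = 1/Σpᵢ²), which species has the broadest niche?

Eleutherodactylus coqui

Proportions for Eleutherodactylus portoricensis (n=249): 37/249=0.1486, 11/249=0.0442, 6/249=0.0241, 114/249=0.4578, 64/249=0.2570, 17/249=0.0683
Proportions for Eleutherodactylus coqui (n=51): 12/51=0.2353, 1/51=0.0196, 9/51=0.1765, 11/51=0.2157, 3/51=0.0588, 15/51=0.2941
Σp_portᵢ² = 0.1486² + 0.0442² + 0.0241² + 0.4578² + 0.2570² + 0.0683² = 0.022082 + 0.001954 + 0.000581 + 0.209581 + 0.066049 + 0.004665 = 0.304912
B_port = 1 / 0.304912 = 3.2796
Σp_coquᵢ² = 0.2353² + 0.0196² + 0.1765² + 0.2157² + 0.0588² + 0.2941² = 0.055366 + 0.000384 + 0.031152 + 0.046526 + 0.003457 + 0.086495 = 0.223380
B_coqu = 1 / 0.223380 = 4.4767
Highest B → broadest niche (most generalist): Eleutherodactylus coqui (B = 4.48).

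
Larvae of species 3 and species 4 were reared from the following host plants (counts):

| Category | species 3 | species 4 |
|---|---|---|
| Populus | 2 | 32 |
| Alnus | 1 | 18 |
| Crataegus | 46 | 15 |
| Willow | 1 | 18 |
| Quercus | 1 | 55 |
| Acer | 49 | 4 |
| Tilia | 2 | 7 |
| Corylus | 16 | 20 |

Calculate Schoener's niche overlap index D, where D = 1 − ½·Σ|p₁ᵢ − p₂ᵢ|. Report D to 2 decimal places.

0.29

Proportions for species 3 (n=118): 2/118=0.0169, 1/118=0.0085, 46/118=0.3898, 1/118=0.0085, 1/118=0.0085, 49/118=0.4153, 2/118=0.0169, 16/118=0.1356
Proportions for species 4 (n=169): 32/169=0.1893, 18/169=0.1065, 15/169=0.0888, 18/169=0.1065, 55/169=0.3254, 4/169=0.0237, 7/169=0.0414, 20/169=0.1183
Σ|p₁ᵢ − p₂ᵢ| = 0.1724 + 0.0980 + 0.3010 + 0.0980 + 0.3169 + 0.3916 + 0.0245 + 0.0173 = 1.4197
D = 1 − ½ × 1.4197 = 1 − 0.70985 = 0.29015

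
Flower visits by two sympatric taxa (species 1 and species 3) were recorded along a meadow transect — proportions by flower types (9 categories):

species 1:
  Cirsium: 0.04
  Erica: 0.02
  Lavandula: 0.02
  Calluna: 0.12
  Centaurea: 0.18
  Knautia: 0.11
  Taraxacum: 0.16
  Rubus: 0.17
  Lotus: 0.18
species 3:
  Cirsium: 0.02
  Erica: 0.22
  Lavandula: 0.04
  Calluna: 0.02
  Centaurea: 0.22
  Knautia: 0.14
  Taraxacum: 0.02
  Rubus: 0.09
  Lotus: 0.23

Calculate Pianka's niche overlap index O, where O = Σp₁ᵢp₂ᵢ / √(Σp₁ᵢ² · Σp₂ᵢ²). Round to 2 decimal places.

0.75

Σ p₁ᵢp₂ᵢ = 0.0008 + 0.0044 + 0.0008 + 0.0024 + 0.0396 + 0.0154 + 0.0032 + 0.0153 + 0.0414 = 0.1233
Σp_1ᵢ² = 0.04² + 0.02² + 0.02² + 0.12² + 0.18² + 0.11² + 0.16² + 0.17² + 0.18² = 0.0016 + 0.0004 + 0.0004 + 0.0144 + 0.0324 + 0.0121 + 0.0256 + 0.0289 + 0.0324 = 0.1482
Σp_2ᵢ² = 0.02² + 0.22² + 0.04² + 0.02² + 0.22² + 0.14² + 0.02² + 0.09² + 0.23² = 0.0004 + 0.0484 + 0.0016 + 0.0004 + 0.0484 + 0.0196 + 0.0004 + 0.0081 + 0.0529 = 0.1802
O = 0.1233 / √(0.1482 × 0.1802) = 0.1233 / 0.16342 = 0.7545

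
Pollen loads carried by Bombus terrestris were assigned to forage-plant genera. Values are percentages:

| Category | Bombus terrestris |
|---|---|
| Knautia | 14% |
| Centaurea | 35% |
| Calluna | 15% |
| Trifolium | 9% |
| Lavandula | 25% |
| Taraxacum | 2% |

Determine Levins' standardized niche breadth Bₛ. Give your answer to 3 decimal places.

0.649

Convert percentages to proportions (divide by 100).
Σpᵢ² = 0.14² + 0.35² + 0.15² + 0.09² + 0.25² + 0.02² = 0.0196 + 0.1225 + 0.0225 + 0.0081 + 0.0625 + 0.0004 = 0.2356
B = 1 / 0.2356 = 4.24448
Bₛ = (B − 1)/(n − 1) = (4.24448 − 1)/(6 − 1) = 3.24448/5 = 0.64890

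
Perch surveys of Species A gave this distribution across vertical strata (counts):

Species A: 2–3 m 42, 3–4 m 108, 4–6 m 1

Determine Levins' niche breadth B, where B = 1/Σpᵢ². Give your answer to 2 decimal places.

1.70

Proportions for Species A (n=151): 42/151=0.2781, 108/151=0.7152, 1/151=0.0066
Σpᵢ² = 0.2781² + 0.7152² + 0.0066² = 0.077340 + 0.511511 + 0.000044 = 0.588895
B = 1 / 0.588895 = 1.6981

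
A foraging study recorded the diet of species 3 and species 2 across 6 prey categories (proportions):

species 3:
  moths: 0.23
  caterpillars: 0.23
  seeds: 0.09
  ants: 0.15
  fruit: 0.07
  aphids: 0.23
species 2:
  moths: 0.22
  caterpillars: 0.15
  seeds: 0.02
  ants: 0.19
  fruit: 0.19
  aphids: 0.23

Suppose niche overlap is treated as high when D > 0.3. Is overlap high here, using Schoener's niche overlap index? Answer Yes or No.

Yes

Σ|p₁ᵢ − p₂ᵢ| = 0.01 + 0.08 + 0.07 + 0.04 + 0.12 + 0.00 = 0.32
D = 1 − ½ × 0.32 = 1 − 0.160 = 0.8400
D = 0.8400 > 0.3 → Yes.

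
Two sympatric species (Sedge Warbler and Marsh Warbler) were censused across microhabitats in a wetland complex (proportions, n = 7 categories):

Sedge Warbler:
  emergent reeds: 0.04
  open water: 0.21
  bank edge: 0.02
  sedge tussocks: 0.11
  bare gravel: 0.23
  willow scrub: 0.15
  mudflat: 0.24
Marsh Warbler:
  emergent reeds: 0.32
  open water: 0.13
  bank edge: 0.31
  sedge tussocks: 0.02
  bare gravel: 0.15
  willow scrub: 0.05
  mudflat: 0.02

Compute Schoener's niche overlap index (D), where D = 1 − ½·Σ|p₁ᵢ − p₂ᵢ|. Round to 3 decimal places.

Σ|p₁ᵢ − p₂ᵢ| = 0.28 + 0.08 + 0.29 + 0.09 + 0.08 + 0.10 + 0.22 = 1.14
D = 1 − ½ × 1.14 = 1 − 0.570 = 0.43000

0.430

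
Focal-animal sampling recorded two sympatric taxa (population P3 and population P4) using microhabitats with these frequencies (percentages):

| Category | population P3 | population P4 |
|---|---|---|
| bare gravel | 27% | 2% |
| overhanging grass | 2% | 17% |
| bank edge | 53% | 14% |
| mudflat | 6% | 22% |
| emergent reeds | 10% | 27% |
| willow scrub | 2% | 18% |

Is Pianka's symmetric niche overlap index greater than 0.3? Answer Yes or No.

Yes

Convert percentages to proportions (divide by 100).
Σ p₁ᵢp₂ᵢ = 0.0054 + 0.0034 + 0.0742 + 0.0132 + 0.0270 + 0.0036 = 0.1268
Σp_1ᵢ² = 0.27² + 0.02² + 0.53² + 0.06² + 0.10² + 0.02² = 0.0729 + 0.0004 + 0.2809 + 0.0036 + 0.0100 + 0.0004 = 0.3682
Σp_2ᵢ² = 0.02² + 0.17² + 0.14² + 0.22² + 0.27² + 0.18² = 0.0004 + 0.0289 + 0.0196 + 0.0484 + 0.0729 + 0.0324 = 0.2026
O = 0.1268 / √(0.3682 × 0.2026) = 0.1268 / 0.27313 = 0.4642
O = 0.4642 > 0.3 → Yes.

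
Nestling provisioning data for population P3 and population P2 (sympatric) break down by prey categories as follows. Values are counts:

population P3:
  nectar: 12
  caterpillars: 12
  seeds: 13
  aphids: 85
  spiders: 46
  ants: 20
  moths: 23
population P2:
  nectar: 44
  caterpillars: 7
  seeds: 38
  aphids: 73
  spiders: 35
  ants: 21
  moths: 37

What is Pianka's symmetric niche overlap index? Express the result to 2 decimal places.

0.91

Proportions for population P3 (n=211): 12/211=0.0569, 12/211=0.0569, 13/211=0.0616, 85/211=0.4028, 46/211=0.2180, 20/211=0.0948, 23/211=0.1090
Proportions for population P2 (n=255): 44/255=0.1725, 7/255=0.0275, 38/255=0.1490, 73/255=0.2863, 35/255=0.1373, 21/255=0.0824, 37/255=0.1451
Σ p₁ᵢp₂ᵢ = 0.009815 + 0.001565 + 0.009178 + 0.115322 + 0.029931 + 0.007812 + 0.015816 = 0.189439
Σp_1ᵢ² = 0.0569² + 0.0569² + 0.0616² + 0.4028² + 0.2180² + 0.0948² + 0.1090² = 0.003238 + 0.003238 + 0.003795 + 0.162248 + 0.047524 + 0.008987 + 0.011881 = 0.240911
Σp_2ᵢ² = 0.1725² + 0.0275² + 0.1490² + 0.2863² + 0.1373² + 0.0824² + 0.1451² = 0.029756 + 0.000756 + 0.022201 + 0.081968 + 0.018851 + 0.006790 + 0.021054 = 0.181376
O = 0.189439 / √(0.240911 × 0.181376) = 0.189439 / 0.2090346 = 0.9063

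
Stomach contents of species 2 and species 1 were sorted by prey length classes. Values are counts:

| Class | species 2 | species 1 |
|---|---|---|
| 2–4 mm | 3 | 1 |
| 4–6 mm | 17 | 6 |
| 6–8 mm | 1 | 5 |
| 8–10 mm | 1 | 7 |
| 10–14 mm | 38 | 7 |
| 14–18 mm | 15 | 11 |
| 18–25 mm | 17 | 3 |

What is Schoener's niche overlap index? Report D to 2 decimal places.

0.61

Proportions for species 2 (n=92): 3/92=0.0326, 17/92=0.1848, 1/92=0.0109, 1/92=0.0109, 38/92=0.4130, 15/92=0.1630, 17/92=0.1848
Proportions for species 1 (n=40): 1/40=0.0250, 6/40=0.1500, 5/40=0.1250, 7/40=0.1750, 7/40=0.1750, 11/40=0.2750, 3/40=0.0750
Σ|p₁ᵢ − p₂ᵢ| = 0.0076 + 0.0348 + 0.1141 + 0.1641 + 0.2380 + 0.1120 + 0.1098 = 0.7804
D = 1 − ½ × 0.7804 = 1 − 0.39020 = 0.60980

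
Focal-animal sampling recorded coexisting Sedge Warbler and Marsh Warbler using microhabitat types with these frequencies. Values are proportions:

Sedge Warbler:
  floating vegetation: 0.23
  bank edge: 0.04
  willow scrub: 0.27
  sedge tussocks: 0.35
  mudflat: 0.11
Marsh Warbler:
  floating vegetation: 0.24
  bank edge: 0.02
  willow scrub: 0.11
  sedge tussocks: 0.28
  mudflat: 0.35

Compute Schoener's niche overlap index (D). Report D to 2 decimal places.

Σ|p₁ᵢ − p₂ᵢ| = 0.01 + 0.02 + 0.16 + 0.07 + 0.24 = 0.50
D = 1 − ½ × 0.50 = 1 − 0.250 = 0.7500

0.75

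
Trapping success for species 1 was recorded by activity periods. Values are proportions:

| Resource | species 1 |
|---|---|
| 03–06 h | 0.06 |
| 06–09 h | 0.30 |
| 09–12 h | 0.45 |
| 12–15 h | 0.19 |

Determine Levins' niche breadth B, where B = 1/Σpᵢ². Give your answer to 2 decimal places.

3.01

Σpᵢ² = 0.06² + 0.30² + 0.45² + 0.19² = 0.0036 + 0.0900 + 0.2025 + 0.0361 = 0.3322
B = 1 / 0.3322 = 3.0102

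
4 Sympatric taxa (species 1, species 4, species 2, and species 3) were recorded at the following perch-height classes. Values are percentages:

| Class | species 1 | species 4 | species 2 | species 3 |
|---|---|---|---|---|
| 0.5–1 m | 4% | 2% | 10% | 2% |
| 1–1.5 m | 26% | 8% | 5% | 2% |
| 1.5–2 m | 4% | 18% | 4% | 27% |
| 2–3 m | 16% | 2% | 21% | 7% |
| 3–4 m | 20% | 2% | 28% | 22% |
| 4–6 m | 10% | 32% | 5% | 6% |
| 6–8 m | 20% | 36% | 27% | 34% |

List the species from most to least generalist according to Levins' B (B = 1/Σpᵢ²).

Convert percentages to proportions (divide by 100).
Σp_1ᵢ² = 0.04² + 0.26² + 0.04² + 0.16² + 0.20² + 0.10² + 0.20² = 0.0016 + 0.0676 + 0.0016 + 0.0256 + 0.0400 + 0.0100 + 0.0400 = 0.1864
B_1 = 1 / 0.1864 = 5.3648
Σp_4ᵢ² = 0.02² + 0.08² + 0.18² + 0.02² + 0.02² + 0.32² + 0.36² = 0.0004 + 0.0064 + 0.0324 + 0.0004 + 0.0004 + 0.1024 + 0.1296 = 0.2720
B_4 = 1 / 0.2720 = 3.6765
Σp_2ᵢ² = 0.10² + 0.05² + 0.04² + 0.21² + 0.28² + 0.05² + 0.27² = 0.0100 + 0.0025 + 0.0016 + 0.0441 + 0.0784 + 0.0025 + 0.0729 = 0.2120
B_2 = 1 / 0.2120 = 4.7170
Σp_3ᵢ² = 0.02² + 0.02² + 0.27² + 0.07² + 0.22² + 0.06² + 0.34² = 0.0004 + 0.0004 + 0.0729 + 0.0049 + 0.0484 + 0.0036 + 0.1156 = 0.2462
B_3 = 1 / 0.2462 = 4.0617
Ranking by B (broadest → narrowest): species 1 (5.36) > species 2 (4.72) > species 3 (4.06) > species 4 (3.68)

species 1 > species 2 > species 3 > species 4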